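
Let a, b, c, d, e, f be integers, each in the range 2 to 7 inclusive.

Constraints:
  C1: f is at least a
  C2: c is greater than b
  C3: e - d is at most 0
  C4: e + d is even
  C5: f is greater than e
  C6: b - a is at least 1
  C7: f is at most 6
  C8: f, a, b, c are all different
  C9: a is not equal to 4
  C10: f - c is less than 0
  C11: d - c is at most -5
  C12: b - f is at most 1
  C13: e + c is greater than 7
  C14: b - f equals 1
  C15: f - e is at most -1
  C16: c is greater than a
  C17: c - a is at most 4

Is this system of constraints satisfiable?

Unsatisfiable

Constraints 3, 6, 11, 12, 15, and 17 give d − e ≥ 0, e − f ≥ 1, f − b ≥ -1, b − a ≥ 1, a − c ≥ -4, c − d ≥ 5.
Adding all 6 inequalities: the left sides telescope to 0, and the right sides sum to 0 + 1 + (-1) + 1 + (-4) + 5 = 2. So 0 ≥ 2, which is false.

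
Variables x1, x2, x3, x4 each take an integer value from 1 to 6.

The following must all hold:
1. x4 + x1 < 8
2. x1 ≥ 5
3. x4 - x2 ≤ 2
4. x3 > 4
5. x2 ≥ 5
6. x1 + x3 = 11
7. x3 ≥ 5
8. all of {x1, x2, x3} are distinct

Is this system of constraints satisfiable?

Unsatisfiable

Constraints 2, 5, and 7 confine each of x1, x2, x3 to the 2 values {5, 6} (the domain already gives each ≤ 6).
Constraint 8 requires all 3 of them to be distinct, but only 2 values are available — impossible by the pigeonhole principle.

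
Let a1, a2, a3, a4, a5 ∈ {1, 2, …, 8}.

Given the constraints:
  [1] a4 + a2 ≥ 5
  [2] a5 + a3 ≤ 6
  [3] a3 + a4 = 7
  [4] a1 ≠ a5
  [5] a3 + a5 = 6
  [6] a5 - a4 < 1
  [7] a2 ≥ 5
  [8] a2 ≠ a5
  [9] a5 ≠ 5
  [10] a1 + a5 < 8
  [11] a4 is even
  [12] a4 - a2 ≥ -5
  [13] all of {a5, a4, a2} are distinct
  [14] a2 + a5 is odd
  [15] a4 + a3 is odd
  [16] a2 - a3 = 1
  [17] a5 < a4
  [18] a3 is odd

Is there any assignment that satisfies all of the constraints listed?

Satisfiable

Take a1 = 5, a2 = 6, a3 = 5, a4 = 2, a5 = 1. Then constraint 1: a4 + a2 = 8; constraint 2: a5 + a3 = 6, and every other listed constraint is also met.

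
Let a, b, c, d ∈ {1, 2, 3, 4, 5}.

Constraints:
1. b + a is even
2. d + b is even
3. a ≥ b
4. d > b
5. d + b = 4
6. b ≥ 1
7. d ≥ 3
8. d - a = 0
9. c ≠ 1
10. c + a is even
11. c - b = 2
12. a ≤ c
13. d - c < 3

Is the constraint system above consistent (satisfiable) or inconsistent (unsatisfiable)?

Setting (a, b, c, d) = (3, 1, 3, 3) satisfies everything: constraint 5: d + b = 4; constraint 8: d - a = 0; constraint 11: c - b = 2, and the others follow.

Satisfiable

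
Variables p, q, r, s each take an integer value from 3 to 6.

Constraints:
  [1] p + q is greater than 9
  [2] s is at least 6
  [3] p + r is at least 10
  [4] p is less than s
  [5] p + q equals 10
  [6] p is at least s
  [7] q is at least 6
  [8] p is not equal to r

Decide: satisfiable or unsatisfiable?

From constraints 2 and 6: p ≥ s ≥ 6. From constraint 7: q ≥ 6. Hence p + q ≥ 12. But constraint 5 requires p + q = 10, and 10 < 12. Contradiction.

Unsatisfiable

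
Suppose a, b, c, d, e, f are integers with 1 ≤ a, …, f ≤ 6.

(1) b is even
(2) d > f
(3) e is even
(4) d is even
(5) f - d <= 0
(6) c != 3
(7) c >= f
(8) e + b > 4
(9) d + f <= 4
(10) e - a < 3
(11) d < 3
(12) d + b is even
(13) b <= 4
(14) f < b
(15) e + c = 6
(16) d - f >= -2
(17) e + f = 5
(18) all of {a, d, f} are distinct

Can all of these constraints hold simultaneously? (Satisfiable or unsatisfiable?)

Satisfiable

Try a = 4, b = 2, c = 2, d = 2, e = 4, f = 1.
Check constraint 5: f - d = -1; constraint 8: e + b = 6. The remaining constraints are straightforward to verify.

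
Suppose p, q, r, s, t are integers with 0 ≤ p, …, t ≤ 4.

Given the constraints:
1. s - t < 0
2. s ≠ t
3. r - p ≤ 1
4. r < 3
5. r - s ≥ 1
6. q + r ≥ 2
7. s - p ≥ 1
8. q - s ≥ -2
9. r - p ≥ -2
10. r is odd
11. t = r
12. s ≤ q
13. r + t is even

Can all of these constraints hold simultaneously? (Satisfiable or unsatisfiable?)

Unsatisfiable

Constraints 3, 5, and 7 give p − r ≥ -1, r − s ≥ 1, s − p ≥ 1.
Adding all 3 inequalities: the left sides telescope to 0, and the right sides sum to (-1) + 1 + 1 = 1. So 0 ≥ 1, which is false.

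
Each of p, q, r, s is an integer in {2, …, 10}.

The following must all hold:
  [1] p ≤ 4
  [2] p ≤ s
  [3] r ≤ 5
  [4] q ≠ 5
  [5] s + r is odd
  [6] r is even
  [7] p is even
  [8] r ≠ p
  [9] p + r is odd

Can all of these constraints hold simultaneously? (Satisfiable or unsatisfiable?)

Constraint 7 makes p even and constraint 6 makes r even, so p + r must be even. Constraint 9 says p + r is odd — contradiction.

Unsatisfiable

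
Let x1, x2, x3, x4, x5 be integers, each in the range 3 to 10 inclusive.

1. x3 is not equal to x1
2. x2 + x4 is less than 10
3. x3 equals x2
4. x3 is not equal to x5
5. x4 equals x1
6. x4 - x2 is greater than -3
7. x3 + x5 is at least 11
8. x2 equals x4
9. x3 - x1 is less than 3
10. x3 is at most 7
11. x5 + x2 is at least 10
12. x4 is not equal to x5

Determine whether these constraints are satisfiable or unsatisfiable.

Unsatisfiable

From constraints 3, 5, and 8, x3 = x2 = x4 = x1, so x3 = x1. But constraint 1 says x3 ≠ x1. Contradiction.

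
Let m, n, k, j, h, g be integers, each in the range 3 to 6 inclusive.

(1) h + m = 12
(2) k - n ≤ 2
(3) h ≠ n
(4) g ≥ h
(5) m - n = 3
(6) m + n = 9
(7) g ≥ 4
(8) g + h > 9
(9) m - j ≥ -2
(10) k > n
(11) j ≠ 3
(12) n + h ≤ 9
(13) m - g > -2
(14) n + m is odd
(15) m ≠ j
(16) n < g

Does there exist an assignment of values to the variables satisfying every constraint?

Setting (m, n, k, j, h, g) = (6, 3, 5, 5, 6, 6) satisfies everything: constraint 1: h + m = 12; constraint 2: k - n = 2; constraint 5: m - n = 3, and the others follow.

Satisfiable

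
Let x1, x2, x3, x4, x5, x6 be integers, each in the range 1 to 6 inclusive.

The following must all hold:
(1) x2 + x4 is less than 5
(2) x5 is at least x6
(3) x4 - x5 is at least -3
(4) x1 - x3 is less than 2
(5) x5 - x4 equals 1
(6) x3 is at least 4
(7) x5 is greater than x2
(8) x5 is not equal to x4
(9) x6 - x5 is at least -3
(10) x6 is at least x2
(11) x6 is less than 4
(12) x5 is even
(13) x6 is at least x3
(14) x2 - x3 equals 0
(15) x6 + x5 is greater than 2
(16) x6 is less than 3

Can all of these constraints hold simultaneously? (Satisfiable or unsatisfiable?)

Unsatisfiable

From constraints 6 and 13: x6 ≥ x3 and x3 ≥ 4, so x6 ≥ 4. From constraint 16: x6 ≤ 2. But 2 < 4, so no value of x6 works.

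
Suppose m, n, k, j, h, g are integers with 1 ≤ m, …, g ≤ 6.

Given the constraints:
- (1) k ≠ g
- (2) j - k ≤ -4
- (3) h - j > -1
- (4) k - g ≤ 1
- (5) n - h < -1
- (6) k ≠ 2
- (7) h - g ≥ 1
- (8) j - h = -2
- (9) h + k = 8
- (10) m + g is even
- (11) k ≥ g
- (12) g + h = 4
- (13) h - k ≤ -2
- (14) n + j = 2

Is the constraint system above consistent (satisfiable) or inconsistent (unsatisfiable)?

Constraints 4, 7, and 13 give h − g ≥ 1, g − k ≥ -1, k − h ≥ 2.
Adding all 3 inequalities: the left sides telescope to 0, and the right sides sum to 1 + (-1) + 2 = 2. So 0 ≥ 2, which is false.

Unsatisfiable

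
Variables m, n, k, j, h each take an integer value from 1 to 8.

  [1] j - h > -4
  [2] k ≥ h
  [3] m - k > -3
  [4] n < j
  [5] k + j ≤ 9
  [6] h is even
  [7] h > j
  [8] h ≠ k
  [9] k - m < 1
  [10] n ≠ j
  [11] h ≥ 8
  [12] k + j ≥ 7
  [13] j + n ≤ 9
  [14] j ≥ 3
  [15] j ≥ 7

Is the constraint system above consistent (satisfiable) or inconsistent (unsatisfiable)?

From constraints 2 and 11: k ≥ h ≥ 8. From constraint 14: j ≥ 3. Hence k + j ≥ 11. But constraint 5 requires k + j ≤ 9, and 9 < 11. Contradiction.

Unsatisfiable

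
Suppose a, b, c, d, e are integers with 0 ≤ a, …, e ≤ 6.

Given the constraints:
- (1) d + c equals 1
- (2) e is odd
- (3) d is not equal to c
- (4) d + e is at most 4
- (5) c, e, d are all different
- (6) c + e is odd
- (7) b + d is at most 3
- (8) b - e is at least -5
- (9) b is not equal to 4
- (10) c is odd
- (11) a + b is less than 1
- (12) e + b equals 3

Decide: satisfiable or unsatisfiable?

Unsatisfiable

Constraint 10 makes c odd and constraint 2 makes e odd, so c + e must be even. Constraint 6 says c + e is odd — contradiction.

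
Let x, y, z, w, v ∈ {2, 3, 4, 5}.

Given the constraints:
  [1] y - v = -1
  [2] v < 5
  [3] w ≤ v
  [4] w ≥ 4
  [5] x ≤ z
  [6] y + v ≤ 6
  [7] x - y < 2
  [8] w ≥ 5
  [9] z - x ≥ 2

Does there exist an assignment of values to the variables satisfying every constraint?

From constraints 3 and 8: v ≥ w and w ≥ 5, so v ≥ 5. From constraint 2: v ≤ 4. But 4 < 5, so no value of v works.

Unsatisfiable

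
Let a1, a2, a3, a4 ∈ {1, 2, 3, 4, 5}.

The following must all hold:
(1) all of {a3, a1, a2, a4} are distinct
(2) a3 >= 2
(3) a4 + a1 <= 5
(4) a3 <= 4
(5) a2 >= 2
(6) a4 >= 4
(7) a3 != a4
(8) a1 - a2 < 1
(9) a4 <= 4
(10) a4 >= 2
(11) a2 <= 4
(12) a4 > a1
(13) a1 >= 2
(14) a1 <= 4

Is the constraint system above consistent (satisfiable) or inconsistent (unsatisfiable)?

Unsatisfiable

Constraints 2, 4, 5, 9, 10, 11, 13, and 14 confine each of a3, a1, a2, a4 to the 3 values {2, …, 4}.
Constraint 1 requires all 4 of them to be distinct, but only 3 values are available — impossible by the pigeonhole principle.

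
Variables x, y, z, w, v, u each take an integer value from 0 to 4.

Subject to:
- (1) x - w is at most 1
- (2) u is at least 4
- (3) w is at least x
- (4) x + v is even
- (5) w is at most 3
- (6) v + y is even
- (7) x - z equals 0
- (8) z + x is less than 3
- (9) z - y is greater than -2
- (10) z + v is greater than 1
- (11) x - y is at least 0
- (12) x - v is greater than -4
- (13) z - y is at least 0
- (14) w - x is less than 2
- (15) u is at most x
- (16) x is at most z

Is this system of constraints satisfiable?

Unsatisfiable

From constraints 2 and 15: x ≥ u and u ≥ 4, so x ≥ 4. From constraints 3 and 5: x ≤ w and w ≤ 3, so x ≤ 3. But 3 < 4, so no value of x works.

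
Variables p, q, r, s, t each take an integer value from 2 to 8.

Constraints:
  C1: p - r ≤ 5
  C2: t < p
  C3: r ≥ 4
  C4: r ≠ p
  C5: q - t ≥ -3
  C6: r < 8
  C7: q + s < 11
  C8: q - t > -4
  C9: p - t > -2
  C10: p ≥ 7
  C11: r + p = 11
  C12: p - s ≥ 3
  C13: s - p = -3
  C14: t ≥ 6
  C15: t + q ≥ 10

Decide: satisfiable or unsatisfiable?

Setting (p, q, r, s, t) = (7, 4, 4, 4, 6) satisfies everything: constraint 1: p - r = 3; constraint 5: q - t = -2, and the others follow.

Satisfiable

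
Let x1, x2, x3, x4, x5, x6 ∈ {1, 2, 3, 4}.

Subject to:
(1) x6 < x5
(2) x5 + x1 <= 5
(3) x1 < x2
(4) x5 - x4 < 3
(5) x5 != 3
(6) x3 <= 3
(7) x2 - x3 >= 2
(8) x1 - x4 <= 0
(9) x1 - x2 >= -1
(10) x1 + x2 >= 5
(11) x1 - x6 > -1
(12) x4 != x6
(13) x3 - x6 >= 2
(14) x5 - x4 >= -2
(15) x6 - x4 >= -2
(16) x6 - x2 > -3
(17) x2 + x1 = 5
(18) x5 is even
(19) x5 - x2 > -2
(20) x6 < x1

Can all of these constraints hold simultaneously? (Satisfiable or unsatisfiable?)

Constraints 7, 8, 9, 13, and 15 give x1 − x2 ≥ -1, x2 − x3 ≥ 2, x3 − x6 ≥ 2, x6 − x4 ≥ -2, x4 − x1 ≥ 0.
Adding all 5 inequalities: the left sides telescope to 0, and the right sides sum to (-1) + 2 + 2 + (-2) + 0 = 1. So 0 ≥ 1, which is false.

Unsatisfiable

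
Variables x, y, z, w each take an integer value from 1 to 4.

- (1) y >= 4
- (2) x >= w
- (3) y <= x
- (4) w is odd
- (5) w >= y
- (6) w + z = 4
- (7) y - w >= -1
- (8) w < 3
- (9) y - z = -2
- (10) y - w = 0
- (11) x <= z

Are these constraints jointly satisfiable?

Unsatisfiable

From constraints 1 and 5: w ≥ y and y ≥ 4, so w ≥ 4. From constraint 8: w ≤ 2. But 2 < 4, so no value of w works.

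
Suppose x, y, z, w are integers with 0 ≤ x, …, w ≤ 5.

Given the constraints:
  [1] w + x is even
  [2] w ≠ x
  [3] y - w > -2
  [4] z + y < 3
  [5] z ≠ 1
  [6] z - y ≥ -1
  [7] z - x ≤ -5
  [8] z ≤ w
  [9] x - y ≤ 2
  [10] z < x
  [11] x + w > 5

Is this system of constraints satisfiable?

Unsatisfiable

Constraints 6, 7, and 9 give z − y ≥ -1, y − x ≥ -2, x − z ≥ 5.
Adding all 3 inequalities: the left sides telescope to 0, and the right sides sum to (-1) + (-2) + 5 = 2. So 0 ≥ 2, which is false.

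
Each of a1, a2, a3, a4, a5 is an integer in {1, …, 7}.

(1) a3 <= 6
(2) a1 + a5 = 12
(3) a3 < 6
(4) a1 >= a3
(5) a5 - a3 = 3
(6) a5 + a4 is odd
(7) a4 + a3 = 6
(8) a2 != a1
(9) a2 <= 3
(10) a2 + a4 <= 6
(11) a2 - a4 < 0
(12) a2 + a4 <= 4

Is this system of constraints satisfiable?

Satisfiable

Take a1 = 6, a2 = 1, a3 = 3, a4 = 3, a5 = 6. Then constraint 2: a1 + a5 = 12; constraint 5: a5 - a3 = 3, and every other listed constraint is also met.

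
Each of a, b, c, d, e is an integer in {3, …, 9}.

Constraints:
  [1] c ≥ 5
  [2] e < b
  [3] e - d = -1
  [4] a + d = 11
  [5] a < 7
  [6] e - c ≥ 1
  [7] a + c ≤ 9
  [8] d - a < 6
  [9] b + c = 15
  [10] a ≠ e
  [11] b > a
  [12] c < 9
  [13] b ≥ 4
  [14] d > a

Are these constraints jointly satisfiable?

Satisfiable

Setting (a, b, c, d, e) = (3, 9, 6, 8, 7) satisfies everything: constraint 3: e - d = -1; constraint 4: a + d = 11; constraint 6: e - c = 1, and the others follow.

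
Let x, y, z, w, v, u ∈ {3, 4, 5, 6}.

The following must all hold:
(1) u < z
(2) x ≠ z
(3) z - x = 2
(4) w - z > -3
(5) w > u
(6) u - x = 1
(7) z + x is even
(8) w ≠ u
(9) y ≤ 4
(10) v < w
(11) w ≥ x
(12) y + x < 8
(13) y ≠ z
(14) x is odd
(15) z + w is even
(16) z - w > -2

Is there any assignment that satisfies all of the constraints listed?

Setting (x, y, z, w, v, u) = (3, 4, 5, 5, 3, 4) satisfies everything: constraint 3: z - x = 2; constraint 4: w - z = 0, and the others follow.

Satisfiable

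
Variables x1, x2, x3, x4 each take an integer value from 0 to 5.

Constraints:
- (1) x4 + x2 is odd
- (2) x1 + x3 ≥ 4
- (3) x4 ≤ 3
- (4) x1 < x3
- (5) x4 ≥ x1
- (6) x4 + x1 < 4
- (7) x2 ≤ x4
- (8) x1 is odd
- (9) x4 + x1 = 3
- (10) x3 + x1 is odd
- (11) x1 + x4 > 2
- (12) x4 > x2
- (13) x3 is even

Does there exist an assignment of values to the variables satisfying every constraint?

Satisfiable

Setting (x1, x2, x3, x4) = (1, 1, 4, 2) satisfies everything: constraint 2: x1 + x3 = 5; constraint 6: x4 + x1 = 3, and the others follow.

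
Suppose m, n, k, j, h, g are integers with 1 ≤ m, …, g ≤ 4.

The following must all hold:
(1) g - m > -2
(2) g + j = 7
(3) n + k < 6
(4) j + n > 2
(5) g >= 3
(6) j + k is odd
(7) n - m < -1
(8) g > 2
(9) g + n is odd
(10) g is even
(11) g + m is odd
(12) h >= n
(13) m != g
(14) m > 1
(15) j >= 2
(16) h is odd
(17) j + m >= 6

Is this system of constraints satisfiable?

Try m = 3, n = 1, k = 2, j = 3, h = 1, g = 4.
Check constraint 1: g - m = 1; constraint 2: g + j = 7. The remaining constraints are straightforward to verify.

Satisfiable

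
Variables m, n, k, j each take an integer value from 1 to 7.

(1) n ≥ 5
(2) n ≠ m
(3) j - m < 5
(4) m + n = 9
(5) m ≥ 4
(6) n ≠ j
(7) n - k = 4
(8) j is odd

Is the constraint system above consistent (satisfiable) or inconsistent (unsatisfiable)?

The assignment m = 4, n = 5, k = 1, j = 7 works:
  constraint 3 holds since j - m = 3.
  constraint 4 holds since m + n = 9.
The rest check out directly.

Satisfiable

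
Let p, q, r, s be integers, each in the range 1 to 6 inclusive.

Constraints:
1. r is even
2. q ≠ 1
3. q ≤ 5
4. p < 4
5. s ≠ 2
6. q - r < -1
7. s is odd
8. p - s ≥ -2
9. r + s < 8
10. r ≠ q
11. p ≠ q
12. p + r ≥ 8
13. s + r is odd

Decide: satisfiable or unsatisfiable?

The assignment p = 2, q = 4, r = 6, s = 1 works:
  constraint 6 holds since q - r = -2.
  constraint 8 holds since p - s = 1.
  constraint 9 holds since r + s = 7.
The rest check out directly.

Satisfiable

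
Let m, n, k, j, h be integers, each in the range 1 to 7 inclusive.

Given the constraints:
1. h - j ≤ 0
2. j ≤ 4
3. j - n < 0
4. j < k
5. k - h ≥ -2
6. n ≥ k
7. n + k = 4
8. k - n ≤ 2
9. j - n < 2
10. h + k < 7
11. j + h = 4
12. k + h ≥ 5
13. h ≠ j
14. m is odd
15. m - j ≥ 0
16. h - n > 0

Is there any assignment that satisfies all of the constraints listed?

Constraints 1, 4, 6, and 16 give h ≤ j, j < k, k ≤ n, n < h. Chaining: h ≤ j < k ≤ n < h, which forces h < h — impossible.

Unsatisfiable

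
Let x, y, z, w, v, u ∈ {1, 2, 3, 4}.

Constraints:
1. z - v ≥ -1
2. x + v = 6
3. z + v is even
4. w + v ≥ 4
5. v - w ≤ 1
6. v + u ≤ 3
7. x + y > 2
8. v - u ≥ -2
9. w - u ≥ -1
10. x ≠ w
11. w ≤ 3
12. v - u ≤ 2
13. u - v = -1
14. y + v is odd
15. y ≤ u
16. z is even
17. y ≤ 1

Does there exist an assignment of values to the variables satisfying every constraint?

The assignment x = 4, y = 1, z = 2, w = 2, v = 2, u = 1 works:
  constraint 1 holds since z - v = 0.
  constraint 2 holds since x + v = 6.
The rest check out directly.

Satisfiable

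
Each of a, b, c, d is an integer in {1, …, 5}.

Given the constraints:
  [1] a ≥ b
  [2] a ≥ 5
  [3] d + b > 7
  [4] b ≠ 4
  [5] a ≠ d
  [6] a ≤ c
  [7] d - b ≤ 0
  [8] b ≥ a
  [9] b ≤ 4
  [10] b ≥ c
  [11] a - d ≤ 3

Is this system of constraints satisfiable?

From constraints 2 and 6: c ≥ a and a ≥ 5, so c ≥ 5. From constraints 9 and 10: c ≤ b and b ≤ 4, so c ≤ 4. But 4 < 5, so no value of c works.

Unsatisfiable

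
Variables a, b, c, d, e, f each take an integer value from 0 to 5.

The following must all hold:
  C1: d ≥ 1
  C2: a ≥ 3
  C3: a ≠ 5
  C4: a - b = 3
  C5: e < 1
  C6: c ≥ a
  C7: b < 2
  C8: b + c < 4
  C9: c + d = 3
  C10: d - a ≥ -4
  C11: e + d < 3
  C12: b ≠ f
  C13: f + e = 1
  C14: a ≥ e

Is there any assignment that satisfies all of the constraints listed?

Unsatisfiable

From constraints 2 and 6: c ≥ a ≥ 3. From constraint 1: d ≥ 1. Hence c + d ≥ 4. But constraint 9 requires c + d = 3, and 3 < 4. Contradiction.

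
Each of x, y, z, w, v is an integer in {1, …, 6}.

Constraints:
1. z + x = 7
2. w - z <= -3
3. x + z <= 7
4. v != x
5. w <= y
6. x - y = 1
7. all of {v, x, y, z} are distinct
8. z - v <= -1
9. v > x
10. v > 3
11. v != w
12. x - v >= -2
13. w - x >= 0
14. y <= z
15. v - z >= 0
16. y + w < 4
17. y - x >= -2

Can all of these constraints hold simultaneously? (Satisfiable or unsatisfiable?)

Unsatisfiable

Constraints 2, 8, 12, and 13 give w − x ≥ 0, x − v ≥ -2, v − z ≥ 1, z − w ≥ 3.
Adding all 4 inequalities: the left sides telescope to 0, and the right sides sum to 0 + (-2) + 1 + 3 = 2. So 0 ≥ 2, which is false.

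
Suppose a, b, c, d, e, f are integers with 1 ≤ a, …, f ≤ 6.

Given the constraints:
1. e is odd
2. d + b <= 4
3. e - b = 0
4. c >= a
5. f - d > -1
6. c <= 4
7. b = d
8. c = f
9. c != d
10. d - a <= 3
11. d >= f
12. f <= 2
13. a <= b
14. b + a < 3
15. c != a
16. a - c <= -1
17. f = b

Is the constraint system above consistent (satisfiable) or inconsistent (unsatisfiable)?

Unsatisfiable

From constraints 7, 8, and 17, c = f = b = d, so c = d. But constraint 9 says c ≠ d. Contradiction.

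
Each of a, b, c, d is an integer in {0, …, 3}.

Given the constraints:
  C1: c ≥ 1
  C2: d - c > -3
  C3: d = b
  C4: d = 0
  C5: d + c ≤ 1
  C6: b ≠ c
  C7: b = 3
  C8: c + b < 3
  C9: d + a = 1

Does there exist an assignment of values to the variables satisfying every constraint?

Unsatisfiable

Constraint 4 fixes d = 0 and constraint 7 fixes b = 3, but constraint 3 requires d = b. Since 0 ≠ 3, contradiction.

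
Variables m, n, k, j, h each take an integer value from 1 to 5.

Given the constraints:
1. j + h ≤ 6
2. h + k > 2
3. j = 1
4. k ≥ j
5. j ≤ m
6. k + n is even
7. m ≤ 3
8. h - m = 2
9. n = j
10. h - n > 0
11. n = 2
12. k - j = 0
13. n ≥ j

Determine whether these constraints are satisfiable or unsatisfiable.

Unsatisfiable

Constraint 11 fixes n = 2 and constraint 3 fixes j = 1, but constraint 9 requires n = j. Since 2 ≠ 1, contradiction.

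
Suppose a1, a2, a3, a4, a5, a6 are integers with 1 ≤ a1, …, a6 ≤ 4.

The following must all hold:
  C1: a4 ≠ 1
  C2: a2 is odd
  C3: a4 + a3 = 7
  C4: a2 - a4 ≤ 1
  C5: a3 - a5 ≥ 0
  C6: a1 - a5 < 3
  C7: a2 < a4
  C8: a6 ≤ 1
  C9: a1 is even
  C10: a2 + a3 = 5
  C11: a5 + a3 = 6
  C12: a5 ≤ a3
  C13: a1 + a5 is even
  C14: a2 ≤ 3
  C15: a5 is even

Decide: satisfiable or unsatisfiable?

Satisfiable

The assignment a1 = 4, a2 = 1, a3 = 4, a4 = 3, a5 = 2, a6 = 1 works:
  constraint 3 holds since a4 + a3 = 7.
  constraint 4 holds since a2 - a4 = -2.
  constraint 5 holds since a3 - a5 = 2.
The rest check out directly.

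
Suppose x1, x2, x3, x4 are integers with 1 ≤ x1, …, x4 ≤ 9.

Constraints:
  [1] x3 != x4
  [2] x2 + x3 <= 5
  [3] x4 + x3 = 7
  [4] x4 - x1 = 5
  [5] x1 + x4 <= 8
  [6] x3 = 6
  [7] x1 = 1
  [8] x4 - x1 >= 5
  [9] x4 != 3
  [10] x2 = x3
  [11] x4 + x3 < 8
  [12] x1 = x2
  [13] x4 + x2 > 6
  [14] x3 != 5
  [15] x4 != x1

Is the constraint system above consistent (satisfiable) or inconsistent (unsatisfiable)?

Unsatisfiable

Constraint 7 fixes x1 = 1 and constraint 6 fixes x3 = 6. Constraints 10 and 12 give x1 = x2 = x3, so x1 = x3. But 1 ≠ 6 — contradiction.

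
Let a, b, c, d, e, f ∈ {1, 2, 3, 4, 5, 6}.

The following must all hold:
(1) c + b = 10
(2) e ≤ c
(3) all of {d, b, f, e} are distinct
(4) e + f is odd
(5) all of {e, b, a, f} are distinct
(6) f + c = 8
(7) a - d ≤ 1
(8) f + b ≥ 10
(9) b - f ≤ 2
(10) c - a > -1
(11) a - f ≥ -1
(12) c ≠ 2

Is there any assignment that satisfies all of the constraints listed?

Satisfiable

The assignment a = 3, b = 6, c = 4, d = 3, e = 1, f = 4 works:
  constraint 1 holds since c + b = 10.
  constraint 6 holds since f + c = 8.
The rest check out directly.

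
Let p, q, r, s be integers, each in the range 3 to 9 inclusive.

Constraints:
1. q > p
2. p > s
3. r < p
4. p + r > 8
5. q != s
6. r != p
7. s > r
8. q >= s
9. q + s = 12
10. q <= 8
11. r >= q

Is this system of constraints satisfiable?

Unsatisfiable

Constraints 1, 2, 7, and 11 give r < s, s < p, p < q, q ≤ r. Chaining: r < s < p < q ≤ r, which forces r < r — impossible.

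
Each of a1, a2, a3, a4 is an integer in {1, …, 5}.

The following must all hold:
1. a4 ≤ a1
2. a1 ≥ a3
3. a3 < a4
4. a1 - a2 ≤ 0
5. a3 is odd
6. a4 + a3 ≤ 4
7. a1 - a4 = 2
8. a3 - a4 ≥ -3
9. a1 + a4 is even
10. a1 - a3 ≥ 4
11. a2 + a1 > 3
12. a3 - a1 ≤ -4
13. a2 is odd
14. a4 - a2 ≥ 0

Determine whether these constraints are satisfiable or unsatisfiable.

Unsatisfiable

Constraints 4, 8, 12, and 14 give a3 − a4 ≥ -3, a4 − a2 ≥ 0, a2 − a1 ≥ 0, a1 − a3 ≥ 4.
Adding all 4 inequalities: the left sides telescope to 0, and the right sides sum to (-3) + 0 + 0 + 4 = 1. So 0 ≥ 1, which is false.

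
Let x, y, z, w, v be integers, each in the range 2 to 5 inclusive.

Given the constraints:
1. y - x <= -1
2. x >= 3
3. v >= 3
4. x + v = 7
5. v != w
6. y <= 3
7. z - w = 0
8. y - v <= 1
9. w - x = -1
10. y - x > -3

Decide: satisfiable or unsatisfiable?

Satisfiable

Setting (x, y, z, w, v) = (3, 2, 2, 2, 4) satisfies everything: constraint 1: y - x = -1; constraint 4: x + v = 7; constraint 7: z - w = 0, and the others follow.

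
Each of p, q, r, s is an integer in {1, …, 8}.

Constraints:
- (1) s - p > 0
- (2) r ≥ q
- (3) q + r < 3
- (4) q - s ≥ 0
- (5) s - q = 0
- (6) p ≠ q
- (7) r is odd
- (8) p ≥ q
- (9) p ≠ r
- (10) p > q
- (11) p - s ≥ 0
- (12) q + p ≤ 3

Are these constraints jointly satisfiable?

Constraints 1, 4, and 10 give q < p, p < s, s ≤ q. Chaining: q < p < s ≤ q, which forces q < q — impossible.

Unsatisfiable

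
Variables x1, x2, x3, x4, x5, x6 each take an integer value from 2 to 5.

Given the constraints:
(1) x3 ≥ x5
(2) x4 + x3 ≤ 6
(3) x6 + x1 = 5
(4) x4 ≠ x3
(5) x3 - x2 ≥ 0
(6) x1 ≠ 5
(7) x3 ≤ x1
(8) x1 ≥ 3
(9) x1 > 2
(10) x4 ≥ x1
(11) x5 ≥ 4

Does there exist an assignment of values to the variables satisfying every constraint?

From constraints 8 and 10: x4 ≥ x1 ≥ 3. From constraints 1 and 11: x3 ≥ x5 ≥ 4. Hence x4 + x3 ≥ 7. But constraint 2 requires x4 + x3 ≤ 6, and 6 < 7. Contradiction.

Unsatisfiable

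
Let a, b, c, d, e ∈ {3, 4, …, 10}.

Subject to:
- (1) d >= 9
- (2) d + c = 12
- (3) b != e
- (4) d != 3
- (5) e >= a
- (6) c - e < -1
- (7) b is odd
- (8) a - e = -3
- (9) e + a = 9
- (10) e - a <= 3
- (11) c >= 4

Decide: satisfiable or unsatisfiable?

From constraint 1: d ≥ 9. From constraint 11: c ≥ 4. Hence d + c ≥ 13. But constraint 2 requires d + c = 12, and 12 < 13. Contradiction.

Unsatisfiable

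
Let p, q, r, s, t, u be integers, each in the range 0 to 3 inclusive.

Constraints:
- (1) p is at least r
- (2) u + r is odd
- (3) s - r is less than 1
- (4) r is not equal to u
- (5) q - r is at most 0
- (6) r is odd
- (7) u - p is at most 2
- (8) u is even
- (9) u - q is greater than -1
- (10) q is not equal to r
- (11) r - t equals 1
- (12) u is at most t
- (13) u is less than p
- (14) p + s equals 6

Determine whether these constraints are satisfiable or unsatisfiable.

Satisfiable

The assignment p = 3, q = 2, r = 3, s = 3, t = 2, u = 2 works:
  constraint 3 holds since s - r = 0.
  constraint 5 holds since q - r = -1.
The rest check out directly.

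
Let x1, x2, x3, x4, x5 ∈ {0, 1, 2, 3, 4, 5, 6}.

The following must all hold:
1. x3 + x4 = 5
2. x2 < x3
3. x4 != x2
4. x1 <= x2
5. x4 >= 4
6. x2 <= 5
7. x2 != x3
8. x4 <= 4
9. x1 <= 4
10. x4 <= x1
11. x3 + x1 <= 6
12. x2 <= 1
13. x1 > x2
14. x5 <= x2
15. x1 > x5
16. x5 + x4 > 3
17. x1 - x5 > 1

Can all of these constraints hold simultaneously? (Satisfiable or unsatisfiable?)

Unsatisfiable

From constraints 5 and 10: x1 ≥ x4 and x4 ≥ 4, so x1 ≥ 4. From constraints 4 and 12: x1 ≤ x2 and x2 ≤ 1, so x1 ≤ 1. But 1 < 4, so no value of x1 works.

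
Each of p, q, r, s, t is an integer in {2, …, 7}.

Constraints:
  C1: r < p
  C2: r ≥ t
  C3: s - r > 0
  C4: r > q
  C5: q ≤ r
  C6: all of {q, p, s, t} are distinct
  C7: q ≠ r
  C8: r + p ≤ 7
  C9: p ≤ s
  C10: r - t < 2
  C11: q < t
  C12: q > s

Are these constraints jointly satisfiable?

Constraints 1, 2, 9, 11, and 12 give s < q, q < t, t ≤ r, r < p, p ≤ s. Chaining: s < q < t ≤ r < p ≤ s, which forces s < s — impossible.

Unsatisfiable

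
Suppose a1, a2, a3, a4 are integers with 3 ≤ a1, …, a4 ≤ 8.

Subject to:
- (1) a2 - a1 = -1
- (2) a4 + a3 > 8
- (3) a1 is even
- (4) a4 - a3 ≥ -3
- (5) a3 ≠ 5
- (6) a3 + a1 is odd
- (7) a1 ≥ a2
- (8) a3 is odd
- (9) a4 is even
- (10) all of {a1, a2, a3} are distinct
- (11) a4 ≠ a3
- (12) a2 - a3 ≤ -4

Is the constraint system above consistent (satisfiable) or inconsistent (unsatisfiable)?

Satisfiable

Setting (a1, a2, a3, a4) = (4, 3, 7, 4) satisfies everything: constraint 1: a2 - a1 = -1; constraint 2: a4 + a3 = 11; constraint 4: a4 - a3 = -3, and the others follow.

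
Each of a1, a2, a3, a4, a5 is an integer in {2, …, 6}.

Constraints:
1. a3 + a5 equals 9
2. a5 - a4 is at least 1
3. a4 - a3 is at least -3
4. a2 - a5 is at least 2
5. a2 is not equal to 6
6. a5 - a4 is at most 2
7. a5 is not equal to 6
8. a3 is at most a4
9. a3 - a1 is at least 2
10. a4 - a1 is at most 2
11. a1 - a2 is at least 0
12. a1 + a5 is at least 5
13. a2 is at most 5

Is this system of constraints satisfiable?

Constraints 2, 3, 4, 9, and 11 give a2 − a5 ≥ 2, a5 − a4 ≥ 1, a4 − a3 ≥ -3, a3 − a1 ≥ 2, a1 − a2 ≥ 0.
Adding all 5 inequalities: the left sides telescope to 0, and the right sides sum to 2 + 1 + (-3) + 2 + 0 = 2. So 0 ≥ 2, which is false.

Unsatisfiable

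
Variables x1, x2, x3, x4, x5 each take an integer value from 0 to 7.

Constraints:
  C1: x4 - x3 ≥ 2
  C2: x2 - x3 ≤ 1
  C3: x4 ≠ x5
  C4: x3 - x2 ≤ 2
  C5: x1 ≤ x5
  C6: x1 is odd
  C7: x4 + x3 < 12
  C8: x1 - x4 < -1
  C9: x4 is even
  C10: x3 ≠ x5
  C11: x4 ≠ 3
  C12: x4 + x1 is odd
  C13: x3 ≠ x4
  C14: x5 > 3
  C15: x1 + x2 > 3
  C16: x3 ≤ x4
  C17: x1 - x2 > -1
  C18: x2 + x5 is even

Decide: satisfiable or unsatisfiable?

Satisfiable

Setting (x1, x2, x3, x4, x5) = (3, 1, 3, 6, 7) satisfies everything: constraint 1: x4 - x3 = 3; constraint 2: x2 - x3 = -2, and the others follow.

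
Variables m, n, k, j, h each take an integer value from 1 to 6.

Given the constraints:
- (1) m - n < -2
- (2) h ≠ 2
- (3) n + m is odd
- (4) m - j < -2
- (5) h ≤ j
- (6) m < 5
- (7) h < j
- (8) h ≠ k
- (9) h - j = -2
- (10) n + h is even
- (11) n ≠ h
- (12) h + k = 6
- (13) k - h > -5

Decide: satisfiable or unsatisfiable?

Satisfiable

Setting (m, n, k, j, h) = (3, 6, 2, 6, 4) satisfies everything: constraint 1: m - n = -3; constraint 4: m - j = -3, and the others follow.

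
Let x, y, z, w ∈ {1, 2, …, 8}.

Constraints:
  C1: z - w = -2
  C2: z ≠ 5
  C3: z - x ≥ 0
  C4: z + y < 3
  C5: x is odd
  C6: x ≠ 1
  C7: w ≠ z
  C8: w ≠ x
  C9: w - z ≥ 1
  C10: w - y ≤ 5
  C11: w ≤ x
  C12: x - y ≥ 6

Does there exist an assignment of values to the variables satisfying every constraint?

Constraints 3, 9, 10, and 12 give z − x ≥ 0, x − y ≥ 6, y − w ≥ -5, w − z ≥ 1.
Adding all 4 inequalities: the left sides telescope to 0, and the right sides sum to 0 + 6 + (-5) + 1 = 2. So 0 ≥ 2, which is false.

Unsatisfiable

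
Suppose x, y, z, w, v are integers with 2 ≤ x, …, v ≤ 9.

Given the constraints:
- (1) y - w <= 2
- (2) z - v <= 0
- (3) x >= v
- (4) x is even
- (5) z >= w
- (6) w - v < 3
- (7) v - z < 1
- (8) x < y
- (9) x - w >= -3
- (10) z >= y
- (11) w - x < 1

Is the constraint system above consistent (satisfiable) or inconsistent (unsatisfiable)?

Unsatisfiable

Constraints 2, 3, 8, and 10 give z ≤ v, v ≤ x, x < y, y ≤ z. Chaining: z ≤ v ≤ x < y ≤ z, which forces z < z — impossible.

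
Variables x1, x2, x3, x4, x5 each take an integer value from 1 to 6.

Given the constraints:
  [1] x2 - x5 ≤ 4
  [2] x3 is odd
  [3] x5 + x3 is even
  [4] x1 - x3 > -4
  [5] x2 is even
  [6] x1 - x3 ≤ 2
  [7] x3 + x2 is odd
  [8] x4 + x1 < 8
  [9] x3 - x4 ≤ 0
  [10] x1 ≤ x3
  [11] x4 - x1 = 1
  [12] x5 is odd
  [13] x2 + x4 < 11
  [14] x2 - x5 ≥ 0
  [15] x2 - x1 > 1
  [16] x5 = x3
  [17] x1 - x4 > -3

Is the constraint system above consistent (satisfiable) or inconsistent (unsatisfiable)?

Satisfiable

One satisfying assignment is x1 = 2, x2 = 6, x3 = 3, x4 = 3, x5 = 3.
For the less obvious constraints — constraint 1: x2 - x5 = 3; constraint 4: x1 - x3 = -1; constraint 6: x1 - x3 = -1 — and the others hold by inspection.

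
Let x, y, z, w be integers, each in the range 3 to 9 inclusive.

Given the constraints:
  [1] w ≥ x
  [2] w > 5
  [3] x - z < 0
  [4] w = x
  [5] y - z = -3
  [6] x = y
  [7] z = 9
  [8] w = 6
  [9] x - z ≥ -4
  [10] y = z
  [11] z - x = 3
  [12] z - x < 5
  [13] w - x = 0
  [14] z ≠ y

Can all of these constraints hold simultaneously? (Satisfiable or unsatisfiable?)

Constraint 8 fixes w = 6 and constraint 7 fixes z = 9. Constraints 4, 6, and 10 give w = x = y = z, so w = z. But 6 ≠ 9 — contradiction.

Unsatisfiable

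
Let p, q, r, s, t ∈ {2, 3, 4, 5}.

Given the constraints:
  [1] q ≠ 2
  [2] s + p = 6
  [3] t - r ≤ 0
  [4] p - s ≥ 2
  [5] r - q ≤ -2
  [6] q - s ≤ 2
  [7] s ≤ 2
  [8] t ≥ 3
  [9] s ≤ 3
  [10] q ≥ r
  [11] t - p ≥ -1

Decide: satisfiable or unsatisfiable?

Unsatisfiable

Constraints 3, 4, 5, 6, and 11 give p − s ≥ 2, s − q ≥ -2, q − r ≥ 2, r − t ≥ 0, t − p ≥ -1.
Adding all 5 inequalities: the left sides telescope to 0, and the right sides sum to 2 + (-2) + 2 + 0 + (-1) = 1. So 0 ≥ 1, which is false.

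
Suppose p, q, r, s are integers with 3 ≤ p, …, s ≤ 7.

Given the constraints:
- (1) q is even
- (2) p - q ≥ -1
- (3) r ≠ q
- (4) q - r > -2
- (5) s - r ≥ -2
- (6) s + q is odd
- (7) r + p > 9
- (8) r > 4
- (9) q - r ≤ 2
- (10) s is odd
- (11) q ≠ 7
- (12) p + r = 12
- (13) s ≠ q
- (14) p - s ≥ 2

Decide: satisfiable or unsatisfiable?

Satisfiable

Take p = 7, q = 6, r = 5, s = 5. Then constraint 2: p - q = 1; constraint 4: q - r = 1; constraint 5: s - r = 0, and every other listed constraint is also met.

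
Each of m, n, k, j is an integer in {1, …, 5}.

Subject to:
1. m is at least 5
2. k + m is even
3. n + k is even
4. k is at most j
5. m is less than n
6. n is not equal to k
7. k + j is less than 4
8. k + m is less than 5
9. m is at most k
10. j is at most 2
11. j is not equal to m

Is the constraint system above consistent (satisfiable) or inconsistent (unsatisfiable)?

From constraints 1 and 9: k ≥ m and m ≥ 5, so k ≥ 5. From constraints 4 and 10: k ≤ j and j ≤ 2, so k ≤ 2. But 2 < 5, so no value of k works.

Unsatisfiable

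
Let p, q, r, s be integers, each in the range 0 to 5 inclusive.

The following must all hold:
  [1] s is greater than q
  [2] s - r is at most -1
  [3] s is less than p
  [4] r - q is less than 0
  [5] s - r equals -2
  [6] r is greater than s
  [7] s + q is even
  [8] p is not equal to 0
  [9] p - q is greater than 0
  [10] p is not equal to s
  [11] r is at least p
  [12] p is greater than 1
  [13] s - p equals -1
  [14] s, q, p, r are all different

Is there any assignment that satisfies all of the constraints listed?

Constraints 1, 3, 4, and 11 give q < s, s < p, p ≤ r, r < q. Chaining: q < s < p ≤ r < q, which forces q < q — impossible.

Unsatisfiable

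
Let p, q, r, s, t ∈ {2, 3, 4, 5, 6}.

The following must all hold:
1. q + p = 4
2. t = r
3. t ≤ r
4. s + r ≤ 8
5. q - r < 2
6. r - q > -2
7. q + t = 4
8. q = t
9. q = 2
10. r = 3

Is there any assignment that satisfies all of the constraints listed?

Constraint 9 fixes q = 2 and constraint 10 fixes r = 3. Constraints 2 and 8 give q = t = r, so q = r. But 2 ≠ 3 — contradiction.

Unsatisfiable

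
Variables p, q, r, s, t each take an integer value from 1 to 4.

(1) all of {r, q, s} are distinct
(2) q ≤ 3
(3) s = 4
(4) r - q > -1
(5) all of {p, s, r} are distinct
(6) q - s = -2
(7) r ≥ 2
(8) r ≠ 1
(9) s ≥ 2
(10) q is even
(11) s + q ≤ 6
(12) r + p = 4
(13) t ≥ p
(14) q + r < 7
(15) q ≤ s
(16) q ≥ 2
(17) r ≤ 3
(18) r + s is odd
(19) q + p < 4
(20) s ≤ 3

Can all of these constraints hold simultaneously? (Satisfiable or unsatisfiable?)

Constraints 2, 7, 9, 16, 17, and 20 confine each of r, q, s to the 2 values {2, 3}.
Constraint 1 requires all 3 of them to be distinct, but only 2 values are available — impossible by the pigeonhole principle.

Unsatisfiable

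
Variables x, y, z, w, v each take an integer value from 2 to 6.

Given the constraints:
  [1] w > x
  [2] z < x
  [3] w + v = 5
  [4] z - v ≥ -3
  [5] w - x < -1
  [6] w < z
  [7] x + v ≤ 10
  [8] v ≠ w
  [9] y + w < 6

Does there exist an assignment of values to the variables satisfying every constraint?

Constraints 1, 2, and 6 give z < x, x < w, w < z. Chaining: z < x < w < z, which forces z < z — impossible.

Unsatisfiable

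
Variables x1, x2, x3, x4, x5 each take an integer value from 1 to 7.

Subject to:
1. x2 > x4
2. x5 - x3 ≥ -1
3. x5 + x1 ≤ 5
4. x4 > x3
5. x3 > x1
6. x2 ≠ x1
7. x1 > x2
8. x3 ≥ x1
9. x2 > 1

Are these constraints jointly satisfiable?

Constraints 1, 4, 5, and 7 give x4 < x2, x2 < x1, x1 < x3, x3 < x4. Chaining: x4 < x2 < x1 < x3 < x4, which forces x4 < x4 — impossible.

Unsatisfiable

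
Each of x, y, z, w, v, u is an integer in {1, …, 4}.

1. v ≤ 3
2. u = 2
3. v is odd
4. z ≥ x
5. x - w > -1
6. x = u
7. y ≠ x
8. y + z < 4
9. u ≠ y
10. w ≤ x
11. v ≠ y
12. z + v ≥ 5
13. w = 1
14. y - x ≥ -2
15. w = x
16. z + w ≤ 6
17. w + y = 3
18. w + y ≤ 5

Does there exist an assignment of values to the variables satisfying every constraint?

Unsatisfiable

Constraint 13 fixes w = 1 and constraint 2 fixes u = 2. Constraints 6 and 15 give w = x = u, so w = u. But 1 ≠ 2 — contradiction.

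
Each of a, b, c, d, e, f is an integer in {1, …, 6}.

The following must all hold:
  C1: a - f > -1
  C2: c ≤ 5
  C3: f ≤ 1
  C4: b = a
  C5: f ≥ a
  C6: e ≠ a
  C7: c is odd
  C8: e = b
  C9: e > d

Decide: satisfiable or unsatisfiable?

From constraints 4 and 8, e = b = a, so e = a. But constraint 6 says e ≠ a. Contradiction.

Unsatisfiable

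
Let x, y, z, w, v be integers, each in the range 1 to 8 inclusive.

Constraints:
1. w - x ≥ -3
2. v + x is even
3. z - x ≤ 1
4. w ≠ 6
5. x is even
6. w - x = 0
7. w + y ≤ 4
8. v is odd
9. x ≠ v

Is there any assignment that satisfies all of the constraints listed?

Unsatisfiable

Constraint 8 makes v odd and constraint 5 makes x even, so v + x must be odd. Constraint 2 says v + x is even — contradiction.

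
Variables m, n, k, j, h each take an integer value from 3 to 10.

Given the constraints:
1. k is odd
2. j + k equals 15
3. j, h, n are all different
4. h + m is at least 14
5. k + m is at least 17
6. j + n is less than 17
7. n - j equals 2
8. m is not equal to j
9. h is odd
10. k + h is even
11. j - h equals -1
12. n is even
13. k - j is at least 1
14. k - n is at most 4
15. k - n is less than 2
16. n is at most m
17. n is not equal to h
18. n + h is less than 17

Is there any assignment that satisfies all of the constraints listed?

Satisfiable

One satisfying assignment is m = 10, n = 8, k = 9, j = 6, h = 7.
For the less obvious constraints — constraint 2: j + k = 15; constraint 4: h + m = 17 — and the others hold by inspection.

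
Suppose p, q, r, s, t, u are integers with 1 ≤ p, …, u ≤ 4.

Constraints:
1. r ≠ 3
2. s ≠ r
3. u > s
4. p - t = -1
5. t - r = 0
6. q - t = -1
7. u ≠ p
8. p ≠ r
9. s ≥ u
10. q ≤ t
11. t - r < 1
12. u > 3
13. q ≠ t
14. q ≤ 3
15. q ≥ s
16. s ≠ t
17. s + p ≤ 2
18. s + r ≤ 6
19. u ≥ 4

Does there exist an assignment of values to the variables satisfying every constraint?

Unsatisfiable

From constraints 9 and 19: s ≥ u and u ≥ 4, so s ≥ 4. From constraints 14 and 15: s ≤ q and q ≤ 3, so s ≤ 3. But 3 < 4, so no value of s works.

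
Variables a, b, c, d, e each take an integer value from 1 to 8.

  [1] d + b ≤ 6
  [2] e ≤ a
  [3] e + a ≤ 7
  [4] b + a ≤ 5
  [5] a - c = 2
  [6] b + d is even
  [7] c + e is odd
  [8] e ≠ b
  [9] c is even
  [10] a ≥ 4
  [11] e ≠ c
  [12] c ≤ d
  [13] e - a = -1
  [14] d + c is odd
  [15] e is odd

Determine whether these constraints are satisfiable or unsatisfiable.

Satisfiable

Setting (a, b, c, d, e) = (4, 1, 2, 3, 3) satisfies everything: constraint 1: d + b = 4; constraint 3: e + a = 7; constraint 4: b + a = 5, and the others follow.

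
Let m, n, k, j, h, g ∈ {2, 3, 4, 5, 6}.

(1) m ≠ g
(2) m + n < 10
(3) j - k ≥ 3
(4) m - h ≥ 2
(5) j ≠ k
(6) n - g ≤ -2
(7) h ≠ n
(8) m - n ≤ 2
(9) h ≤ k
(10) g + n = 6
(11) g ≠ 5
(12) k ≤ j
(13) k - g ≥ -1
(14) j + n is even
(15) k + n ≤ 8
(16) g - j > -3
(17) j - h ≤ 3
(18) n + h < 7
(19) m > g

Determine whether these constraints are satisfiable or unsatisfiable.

Constraints 3, 4, 6, 8, 13, and 17 give m − h ≥ 2, h − j ≥ -3, j − k ≥ 3, k − g ≥ -1, g − n ≥ 2, n − m ≥ -2.
Adding all 6 inequalities: the left sides telescope to 0, and the right sides sum to 2 + (-3) + 3 + (-1) + 2 + (-2) = 1. So 0 ≥ 1, which is false.

Unsatisfiable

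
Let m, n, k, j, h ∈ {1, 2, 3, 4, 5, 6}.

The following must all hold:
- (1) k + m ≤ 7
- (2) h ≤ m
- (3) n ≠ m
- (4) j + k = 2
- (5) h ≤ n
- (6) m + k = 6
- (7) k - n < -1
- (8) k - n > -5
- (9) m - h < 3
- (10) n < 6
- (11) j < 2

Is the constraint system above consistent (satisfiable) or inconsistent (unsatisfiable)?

One satisfying assignment is m = 5, n = 4, k = 1, j = 1, h = 3.
For the less obvious constraints — constraint 1: k + m = 6; constraint 4: j + k = 2 — and the others hold by inspection.

Satisfiable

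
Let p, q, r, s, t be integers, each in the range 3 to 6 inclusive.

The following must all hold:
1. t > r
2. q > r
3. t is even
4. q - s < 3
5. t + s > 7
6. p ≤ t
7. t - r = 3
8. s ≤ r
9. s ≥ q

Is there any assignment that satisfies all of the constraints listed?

Unsatisfiable

Constraints 2, 8, and 9 give q ≤ s, s ≤ r, r < q. Chaining: q ≤ s ≤ r < q, which forces q < q — impossible.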